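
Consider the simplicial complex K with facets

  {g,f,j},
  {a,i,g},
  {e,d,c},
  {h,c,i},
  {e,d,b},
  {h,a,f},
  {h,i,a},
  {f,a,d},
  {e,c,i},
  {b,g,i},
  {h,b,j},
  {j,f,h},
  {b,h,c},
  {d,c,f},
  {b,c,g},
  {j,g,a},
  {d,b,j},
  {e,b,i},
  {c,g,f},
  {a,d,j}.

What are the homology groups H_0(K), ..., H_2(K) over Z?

We work with the vertex ordering a < b < c < d < e < f < g < h < i < j. The simplices of K, each written with vertices in increasing order, are:

  0-simplices (10): a, b, c, d, e, f, g, h, i, j
  1-simplices (30): ad, af, ag, ah, ai, aj, bc, bd, be, bg, bh, bi, bj, cd, ce, cf, cg, ch, ci, de, df, dj, ei, fg, fh, fj, gi, gj, hi, hj
  2-simplices (20): adf, adj, afh, agi, agj, ahi, bcg, bch, bde, bdj, bei, bgi, bhj, cde, cdf, cei, cfg, chi, fgj, fhj

Hence C_0 ≅ Z^10, C_1 ≅ Z^30, C_2 ≅ Z^20.

Boundary ∂_1: C_1 → C_0 maps an edge to its endpoints' difference, ∂[p,q] = q − p. For instance
  ∂hj = j − h.
The resulting 10×30 matrix has rank 9, and its Smith normal form has invariant factors (1,1,1,1,1,1,1,1,1).

Boundary ∂_2: C_2 → C_1 acts by ∂[p,q,r] = [q,r] − [p,r] + [p,q]. For instance
  ∂bch = ch − bh + bc,
  ∂fhj = hj − fj + fh.
The 30×20 boundary matrix has rank 20 and Smith normal form diag(1,1,1,1,1,1,1,1,1,1,1,1,1,1,1,1,1,1,1,2).

Now H_k = ker ∂_k / im ∂_{k+1}, so:

  H_0: rank C_0 − rank ∂_1 = 10 − 9 = 1, and the invariant factors of ∂_1 are all 1, so H_0 ≅ Z.
  H_1: rank ker ∂_1 − rank ∂_2 = (30 − 9) − 20 = 1, and ∂_2 has invariant factor 2 > 1, so H_1 ≅ Z ⊕ Z/2Z.
  H_2: rank ker ∂_2 − rank ∂_3 = (20 − 20) − 0 = 0, and there is no ∂_3, so H_2 ≅ 0.

H_0 = Z,  H_1 = Z ⊕ Z/2Z,  H_2 = 0.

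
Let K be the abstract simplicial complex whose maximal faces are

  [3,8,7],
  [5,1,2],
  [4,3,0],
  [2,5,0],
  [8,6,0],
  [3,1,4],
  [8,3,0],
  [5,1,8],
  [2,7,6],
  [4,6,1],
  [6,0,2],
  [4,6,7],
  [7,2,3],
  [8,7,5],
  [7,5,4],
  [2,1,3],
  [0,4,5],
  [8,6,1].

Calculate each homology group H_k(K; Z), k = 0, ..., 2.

Take the total order 0 < 1 < 2 < 3 < 4 < 5 < 6 < 7 < 8 on the vertex set. Then K (dimension 2) consists of the simplices:

  0-simplices (9): [0], [1], [2], [3], [4], [5], [6], [7], [8]
  1-simplices (27): (27 of them)
  2-simplices (18): [0,2,5], [0,2,6], [0,3,4], [0,3,8], [0,4,5], [0,6,8], [1,2,3], [1,2,5], [1,3,4], [1,4,6], [1,5,8], [1,6,8], [2,3,7], [2,6,7], [3,7,8], [4,5,7], [4,6,7], [5,7,8]

giving chain groups C_0 ≅ Z^9, C_1 ≅ Z^27, C_2 ≅ Z^18.

The boundary map ∂_1: C_1 → C_0 maps an edge to its endpoints' difference, ∂[p,q] = q − p.
The 9×27 boundary matrix has rank 8 and Smith normal form diag(1,1,1,1,1,1,1,1).

Boundary ∂_2: C_2 → C_1 acts by ∂[p,q,r] = [q,r] − [p,r] + [p,q]. For instance
  ∂[0,6,8] = [6,8] − [0,8] + [0,6],
  ∂[3,7,8] = [7,8] − [3,8] + [3,7].
As a 27×18 matrix over Z this has rank 17, with invariant factors (1,1,1,1,1,1,1,1,1,1,1,1,1,1,1,1,1).

Computing H_k = (kernel of ∂_k) / (image of ∂_{k+1}):

  H_0: rank C_0 − rank ∂_1 = 9 − 8 = 1, and the invariant factors of ∂_1 are all 1, so H_0 = Z.
  H_1: rank ker ∂_1 − rank ∂_2 = (27 − 8) − 17 = 2, and the invariant factors of ∂_2 are all 1, so H_1 = Z^2.
  H_2: rank ker ∂_2 − rank ∂_3 = (18 − 17) − 0 = 1, and there is no ∂_3, so H_2 = Z.

(K is a triangulation of the torus T^2.)

H_0 = Z,  H_1 = Z^2,  H_2 = Z.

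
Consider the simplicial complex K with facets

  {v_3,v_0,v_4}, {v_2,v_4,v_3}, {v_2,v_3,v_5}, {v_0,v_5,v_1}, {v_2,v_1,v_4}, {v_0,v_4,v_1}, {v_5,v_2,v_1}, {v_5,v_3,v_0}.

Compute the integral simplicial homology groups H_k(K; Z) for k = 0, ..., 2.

Order the vertices as v_0 < v_1 < v_2 < v_3 < v_4 < v_5. Listing each simplex with vertices in this order, K has dimension 2 with simplices:

  0-simplices (6): [v_0], [v_1], [v_2], [v_3], [v_4], [v_5]
  1-simplices (12): [v_0,v_1], [v_0,v_3], [v_0,v_4], [v_0,v_5], [v_1,v_2], [v_1,v_4], [v_1,v_5], [v_2,v_3], [v_2,v_4], [v_2,v_5], [v_3,v_4], [v_3,v_5]
  2-simplices (8): [v_0,v_1,v_4], [v_0,v_1,v_5], [v_0,v_3,v_4], [v_0,v_3,v_5], [v_1,v_2,v_4], [v_1,v_2,v_5], [v_2,v_3,v_4], [v_2,v_3,v_5]

Hence C_0 ≅ Z^6, C_1 ≅ Z^12, C_2 ≅ Z^8.

∂_1: C_1 → C_0 maps an edge to its endpoints' difference, ∂[p,q] = q − p. For instance
  ∂[v_2,v_3] = [v_3] − [v_2].
As a 6×12 matrix over Z this has rank 5, with invariant factors (1,1,1,1,1).

Boundary ∂_2: C_2 → C_1 acts by ∂[p,q,r] = [q,r] − [p,r] + [p,q]. For instance
  ∂[v_2,v_3,v_5] = [v_3,v_5] − [v_2,v_5] + [v_2,v_3],
  ∂[v_0,v_1,v_5] = [v_1,v_5] − [v_0,v_5] + [v_0,v_1].
The 12×8 boundary matrix has rank 7 and Smith normal form diag(1,1,1,1,1,1,1).

Computing H_k = (kernel of ∂_k) / (image of ∂_{k+1}):

  H_0: rank C_0 − rank ∂_1 = 6 − 5 = 1, and the invariant factors of ∂_1 are all 1, so H_0 ≅ Z.
  H_1: rank ker ∂_1 − rank ∂_2 = (12 − 5) − 7 = 0, and the invariant factors of ∂_2 are all 1, so H_1 ≅ 0.
  H_2: rank ker ∂_2 − rank ∂_3 = (8 − 7) − 0 = 1, and there is no ∂_3, so H_2 ≅ Z.

(K is a triangulation of the 2-sphere S^2.)

H_0 = Z,  H_1 = 0,  H_2 = Z.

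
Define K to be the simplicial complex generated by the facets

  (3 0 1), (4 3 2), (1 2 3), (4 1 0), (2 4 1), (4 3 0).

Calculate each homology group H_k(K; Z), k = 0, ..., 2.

H_0 = Z,  H_1 = 0,  H_2 = Z.

Fix the vertex order 0 < 1 < 2 < 3 < 4 and write every simplex with vertices in increasing order. Then dim K = 2 and the simplices of K are:

  0-simplices (5): [0], [1], [2], [3], [4]
  1-simplices (9): [0,1], [0,3], [0,4], [1,2], [1,3], [1,4], [2,3], [2,4], [3,4]
  2-simplices (6): [0,1,3], [0,1,4], [0,3,4], [1,2,3], [1,2,4], [2,3,4]

so the chain groups are C_0 ≅ Z^5, C_1 ≅ Z^9, C_2 ≅ Z^6.

∂_1: C_1 → C_0 sends each edge [p,q] (with p < q) to q − p. For instance
  ∂[1,2] = [2] − [1].
This gives a 5×9 integer matrix of rank 4; reducing to Smith normal form yields diagonal entries (1,1,1,1).

∂_2: C_2 → C_1 acts by ∂[p,q,r] = [q,r] − [p,r] + [p,q]. For instance
  ∂[2,3,4] = [3,4] − [2,4] + [2,3],
  ∂[1,2,4] = [2,4] − [1,4] + [1,2].
This gives a 9×6 integer matrix of rank 5; reducing to Smith normal form yields diagonal entries (1,1,1,1,1).

Computing H_k = (kernel of ∂_k) / (image of ∂_{k+1}):

  H_0: rank C_0 − rank ∂_1 = 5 − 4 = 1, and the invariant factors of ∂_1 are all 1, so H_0 ≅ Z.
  H_1: rank ker ∂_1 − rank ∂_2 = (9 − 4) − 5 = 0, and the invariant factors of ∂_2 are all 1, so H_1 ≅ 0.
  H_2: rank ker ∂_2 − rank ∂_3 = (6 − 5) − 0 = 1, and there is no ∂_3, so H_2 ≅ Z.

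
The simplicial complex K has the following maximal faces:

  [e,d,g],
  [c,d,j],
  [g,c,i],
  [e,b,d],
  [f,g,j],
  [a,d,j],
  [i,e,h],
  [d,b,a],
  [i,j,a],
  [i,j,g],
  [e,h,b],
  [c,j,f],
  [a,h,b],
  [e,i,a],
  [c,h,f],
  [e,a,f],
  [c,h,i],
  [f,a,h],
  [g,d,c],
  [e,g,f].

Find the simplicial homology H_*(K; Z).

H_0 = Z,  H_1 = Z × Z/2,  H_2 = 0.

Take the total order a < b < c < d < e < f < g < h < i < j on the vertex set. Then K (dimension 2) consists of the simplices:

  0-simplices (10): a, b, c, d, e, f, g, h, i, j
  1-simplices (30): ab, ad, ae, af, ah, ai, aj, bd, be, bh, cd, cf, cg, ch, ci, cj, de, dg, dj, ef, eg, eh, ei, fg, fh, fj, gi, gj, hi, ij
  2-simplices (20): abd, abh, adj, aef, aei, afh, aij, bde, beh, cdg, cdj, cfh, cfj, cgi, chi, deg, efg, ehi, fgj, gij

giving chain groups C_0 ≅ Z^10, C_1 ≅ Z^30, C_2 ≅ Z^20.

∂_1: C_1 → C_0 is given by ∂[p,q] = [q] − [p]. For instance
  ∂hi = i − h.
The 10×30 boundary matrix has rank 9 and Smith normal form diag(1,1,1,1,1,1,1,1,1).

Boundary ∂_2: C_2 → C_1 acts by ∂[p,q,r] = [q,r] − [p,r] + [p,q]. For instance
  ∂chi = hi − ci + ch,
  ∂aij = ij − aj + ai.
The 30×20 boundary matrix has rank 20 and Smith normal form diag(1,1,1,1,1,1,1,1,1,1,1,1,1,1,1,1,1,1,1,2).

Reading off H_k = ker ∂_k / im ∂_{k+1}:

  H_0: rank C_0 − rank ∂_1 = 10 − 9 = 1, and the invariant factors of ∂_1 are all 1, so H_0 ≅ Z.
  H_1: rank ker ∂_1 − rank ∂_2 = (30 − 9) − 20 = 1, and ∂_2 has invariant factor 2 > 1, so H_1 ≅ Z × Z/2.
  H_2: rank ker ∂_2 − rank ∂_3 = (20 − 20) − 0 = 0, and there is no ∂_3, so H_2 ≅ 0.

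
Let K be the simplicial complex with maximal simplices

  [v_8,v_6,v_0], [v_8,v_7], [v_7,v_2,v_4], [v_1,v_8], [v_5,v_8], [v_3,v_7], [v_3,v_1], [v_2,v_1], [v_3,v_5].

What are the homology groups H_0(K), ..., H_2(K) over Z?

Fix the vertex order v_0 < v_1 < v_2 < v_3 < v_4 < v_5 < v_6 < v_7 < v_8 and write every simplex with vertices in increasing order. Then dim K = 2 and the simplices of K are:

  0-simplices (9): [v_0], [v_1], [v_2], [v_3], [v_4], [v_5], [v_6], [v_7], [v_8]
  1-simplices (13): [v_0,v_6], [v_0,v_8], [v_1,v_2], [v_1,v_3], [v_1,v_8], [v_2,v_4], [v_2,v_7], [v_3,v_5], [v_3,v_7], [v_4,v_7], [v_5,v_8], [v_6,v_8], [v_7,v_8]
  2-simplices (2): [v_0,v_6,v_8], [v_2,v_4,v_7]

Hence C_0 ≅ Z^9, C_1 ≅ Z^13, C_2 ≅ Z^2.

Boundary ∂_1: C_1 → C_0 maps an edge to its endpoints' difference, ∂[p,q] = q − p.
As a 9×13 matrix over Z this has rank 8, with invariant factors (1,1,1,1,1,1,1,1).

The boundary map ∂_2: C_2 → C_1 maps a triangle to the signed sum of its edges. For instance
  ∂[v_0,v_6,v_8] = [v_6,v_8] − [v_0,v_8] + [v_0,v_6],
  ∂[v_2,v_4,v_7] = [v_4,v_7] − [v_2,v_7] + [v_2,v_4].
This gives a 13×2 integer matrix of rank 2; reducing to Smith normal form yields diagonal entries (1,1).

Now H_k = ker ∂_k / im ∂_{k+1}, so:

  H_0: rank C_0 − rank ∂_1 = 9 − 8 = 1, and the invariant factors of ∂_1 are all 1, so H_0 ≅ Z.
  H_1: rank ker ∂_1 − rank ∂_2 = (13 − 8) − 2 = 3, and the invariant factors of ∂_2 are all 1, so H_1 ≅ Z^3.
  H_2: rank ker ∂_2 − rank ∂_3 = (2 − 2) − 0 = 0, and there is no ∂_3, so H_2 ≅ 0.

As a check, the Euler characteristic is 9 − 13 + 2 = -2, which agrees with 1 − 3 + 0 = -2.

H_0 ≅ Z,  H_1 ≅ Z^3,  H_2 = 0.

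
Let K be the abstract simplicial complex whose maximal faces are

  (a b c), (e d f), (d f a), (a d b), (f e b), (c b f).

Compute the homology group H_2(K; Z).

K has 6 vertices, 12 edges, 6 triangles.
rank ∂_2 = 6, rank ∂_3 = 0 ⇒ b_2 = 6 − 6 − 0 = 0. So H_2 = 0.

H_2 ≅ 0.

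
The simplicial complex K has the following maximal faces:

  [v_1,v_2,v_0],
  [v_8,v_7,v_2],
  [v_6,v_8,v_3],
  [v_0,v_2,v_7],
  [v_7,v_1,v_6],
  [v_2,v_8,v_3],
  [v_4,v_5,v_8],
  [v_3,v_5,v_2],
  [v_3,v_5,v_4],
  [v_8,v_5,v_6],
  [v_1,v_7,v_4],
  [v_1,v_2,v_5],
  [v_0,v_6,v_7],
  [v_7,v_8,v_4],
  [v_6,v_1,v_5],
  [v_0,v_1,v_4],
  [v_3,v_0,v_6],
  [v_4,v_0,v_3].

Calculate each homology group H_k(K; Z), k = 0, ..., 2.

Take the total order v_0 < v_1 < v_2 < v_3 < v_4 < v_5 < v_6 < v_7 < v_8 on the vertex set. Then K (dimension 2) consists of the simplices:

  0-simplices (9): [v_0], [v_1], [v_2], [v_3], [v_4], [v_5], [v_6], [v_7], [v_8]
  1-simplices (27): (27 of them)
  2-simplices (18): (18 of them)

so the chain groups are C_0 ≅ Z^9, C_1 ≅ Z^27, C_2 ≅ Z^18.

The boundary map ∂_1: C_1 → C_0 sends each edge [p,q] (with p < q) to q − p. For instance
  ∂[v_0,v_7] = [v_7] − [v_0].
The 9×27 boundary matrix has rank 8 and Smith normal form diag(1,1,1,1,1,1,1,1).

The boundary map ∂_2: C_2 → C_1 sends each 2-simplex [p,q,r] to [q,r] − [p,r] + [p,q]. For instance
  ∂[v_2,v_7,v_8] = [v_7,v_8] − [v_2,v_8] + [v_2,v_7],
  ∂[v_0,v_2,v_7] = [v_2,v_7] − [v_0,v_7] + [v_0,v_2].
As a 27×18 matrix over Z this has rank 18, with invariant factors (1,1,1,1,1,1,1,1,1,1,1,1,1,1,1,1,1,2).

Now H_k = ker ∂_k / im ∂_{k+1}, so:

  H_0: rank C_0 − rank ∂_1 = 9 − 8 = 1, and the invariant factors of ∂_1 are all 1, so H_0 ≅ Z.
  H_1: rank ker ∂_1 − rank ∂_2 = (27 − 8) − 18 = 1, and ∂_2 has invariant factor 2 > 1, so H_1 ≅ Z ⊕ Z/2.
  H_2: rank ker ∂_2 − rank ∂_3 = (18 − 18) − 0 = 0, and there is no ∂_3, so H_2 ≅ 0.

(K is a triangulation of the Klein bottle.)

H_0 = Z,  H_1 = Z ⊕ Z/2,  H_2 = 0.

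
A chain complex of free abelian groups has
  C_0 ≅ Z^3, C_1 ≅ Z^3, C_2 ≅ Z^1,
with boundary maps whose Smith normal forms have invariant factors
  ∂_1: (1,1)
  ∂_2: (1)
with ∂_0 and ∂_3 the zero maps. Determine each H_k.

H_0 ≅ Z,  H_1 = 0,  H_2 = 0.

H_0: b_0 = 3 − 0 − 2 = 1; torsion from ∂_1 factors > 1: none. So H_0 ≅ Z.
H_1: b_1 = 3 − 2 − 1 = 0; torsion from ∂_2 factors > 1: none. So H_1 ≅ 0.
H_2: b_2 = 1 − 1 − 0 = 0; torsion from ∂_3 factors > 1: none. So H_2 ≅ 0.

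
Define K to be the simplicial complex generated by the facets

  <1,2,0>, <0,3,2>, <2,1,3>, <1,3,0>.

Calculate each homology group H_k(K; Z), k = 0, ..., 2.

H_0 ≅ Z,  H_1 = 0,  H_2 ≅ Z.

We work with the vertex ordering 0 < 1 < 2 < 3. The simplices of K, each written with vertices in increasing order, are:

  0-simplices (4): [0], [1], [2], [3]
  1-simplices (6): [0,1], [0,2], [0,3], [1,2], [1,3], [2,3]
  2-simplices (4): [0,1,2], [0,1,3], [0,2,3], [1,2,3]

so the chain groups are C_0 ≅ Z^4, C_1 ≅ Z^6, C_2 ≅ Z^4.

The boundary map ∂_1: C_1 → C_0 sends each edge [p,q] (with p < q) to q − p. For instance
  ∂[0,1] = [1] − [0].
The 4×6 boundary matrix has rank 3 and Smith normal form diag(1,1,1).

The boundary map ∂_2: C_2 → C_1 acts by ∂[p,q,r] = [q,r] − [p,r] + [p,q]. For instance
  ∂[0,1,3] = [1,3] − [0,3] + [0,1],
  ∂[1,2,3] = [2,3] − [1,3] + [1,2].
As a 6×4 matrix over Z this has rank 3, with invariant factors (1,1,1).

From H_k ≅ ker(∂_k) / im(∂_{k+1}) we obtain:

  H_0: rank C_0 − rank ∂_1 = 4 − 3 = 1, and the invariant factors of ∂_1 are all 1, so H_0 ≅ Z.
  H_1: rank ker ∂_1 − rank ∂_2 = (6 − 3) − 3 = 0, and the invariant factors of ∂_2 are all 1, so H_1 ≅ 0.
  H_2: rank ker ∂_2 − rank ∂_3 = (4 − 3) − 0 = 1, and there is no ∂_3, so H_2 ≅ Z.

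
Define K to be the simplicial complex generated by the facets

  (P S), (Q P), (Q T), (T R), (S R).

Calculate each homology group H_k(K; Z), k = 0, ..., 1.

We work with the vertex ordering P < Q < R < S < T. The simplices of K, each written with vertices in increasing order, are:

  0-simplices (5): P, Q, R, S, T
  1-simplices (5): PQ, PS, QT, RS, RT

giving chain groups C_0 ≅ Z^5, C_1 ≅ Z^5.

Boundary ∂_1: C_1 → C_0 is given by ∂[p,q] = [q] − [p]. For instance
  ∂QT = T − Q.
The resulting 5×5 matrix has rank 4, and its Smith normal form has invariant factors (1,1,1,1).

From H_k ≅ ker(∂_k) / im(∂_{k+1}) we obtain:

  H_0: rank C_0 − rank ∂_1 = 5 − 4 = 1, and the invariant factors of ∂_1 are all 1, so H_0 ≅ Z.
  H_1: rank ker ∂_1 − rank ∂_2 = (5 − 4) − 0 = 1, and there is no ∂_2, so H_1 ≅ Z.

H_0 ≅ Z,  H_1 ≅ Z.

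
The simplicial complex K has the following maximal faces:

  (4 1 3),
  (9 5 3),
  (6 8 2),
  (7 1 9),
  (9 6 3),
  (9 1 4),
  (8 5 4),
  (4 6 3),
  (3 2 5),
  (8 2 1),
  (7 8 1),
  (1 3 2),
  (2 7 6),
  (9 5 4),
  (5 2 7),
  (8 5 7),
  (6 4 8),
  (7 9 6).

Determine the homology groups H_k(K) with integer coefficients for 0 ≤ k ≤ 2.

Fix the vertex order 1 < 2 < 3 < 4 < 5 < 6 < 7 < 8 < 9 and write every simplex with vertices in increasing order. Then dim K = 2 and the simplices of K are:

  0-simplices (9): [1], [2], [3], [4], [5], [6], [7], [8], [9]
  1-simplices (27): (27 of them)
  2-simplices (18): [1,2,3], [1,2,8], [1,3,4], [1,4,9], [1,7,8], [1,7,9], [2,3,5], [2,5,7], [2,6,7], [2,6,8], [3,4,6], [3,5,9], [3,6,9], [4,5,8], [4,5,9], [4,6,8], [5,7,8], [6,7,9]

Hence C_0 ≅ Z^9, C_1 ≅ Z^27, C_2 ≅ Z^18.

Boundary ∂_1: C_1 → C_0 sends each edge [p,q] (with p < q) to q − p. For instance
  ∂[6,9] = [9] − [6].
The resulting 9×27 matrix has rank 8, and its Smith normal form has invariant factors (1,1,1,1,1,1,1,1).

The boundary map ∂_2: C_2 → C_1 sends each 2-simplex [p,q,r] to [q,r] − [p,r] + [p,q]. For instance
  ∂[5,7,8] = [7,8] − [5,8] + [5,7],
  ∂[1,2,8] = [2,8] − [1,8] + [1,2].
The resulting 27×18 matrix has rank 18, and its Smith normal form has invariant factors (1,1,1,1,1,1,1,1,1,1,1,1,1,1,1,1,1,2).

Reading off H_k = ker ∂_k / im ∂_{k+1}:

  H_0: rank C_0 − rank ∂_1 = 9 − 8 = 1, and the invariant factors of ∂_1 are all 1, so H_0 = Z.
  H_1: rank ker ∂_1 − rank ∂_2 = (27 − 8) − 18 = 1, and ∂_2 has invariant factor 2 > 1, so H_1 = Z ⊕ Z/2Z.
  H_2: rank ker ∂_2 − rank ∂_3 = (18 − 18) − 0 = 0, and there is no ∂_3, so H_2 = 0.

As a check, the Euler characteristic is 9 − 27 + 18 = 0, which agrees with 1 − 1 + 0 = 0.

H_0 = Z,  H_1 = Z ⊕ Z/2Z,  H_2 = 0.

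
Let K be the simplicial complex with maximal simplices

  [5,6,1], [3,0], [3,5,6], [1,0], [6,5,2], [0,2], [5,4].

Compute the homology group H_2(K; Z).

Fix the vertex order 0 < 1 < 2 < 3 < 4 < 5 < 6 and write every simplex with vertices in increasing order. Then dim K = 2 and the simplices of K are:

  0-simplices (7): [0], [1], [2], [3], [4], [5], [6]
  1-simplices (11): [0,1], [0,2], [0,3], [1,5], [1,6], [2,5], [2,6], [3,5], [3,6], [4,5], [5,6]
  2-simplices (3): [1,5,6], [2,5,6], [3,5,6]

so the chain groups are C_0 ≅ Z^7, C_1 ≅ Z^11, C_2 ≅ Z^3.

The boundary map ∂_1: C_1 → C_0 is given by ∂[p,q] = [q] − [p].
As a 7×11 matrix over Z this has rank 6, with invariant factors (1,1,1,1,1,1).

Boundary ∂_2: C_2 → C_1 acts by ∂[p,q,r] = [q,r] − [p,r] + [p,q]. For instance
  ∂[1,5,6] = [5,6] − [1,6] + [1,5],
  ∂[2,5,6] = [5,6] − [2,6] + [2,5].
The resulting 11×3 matrix has rank 3, and its Smith normal form has invariant factors (1,1,1).

Reading off H_k = ker ∂_k / im ∂_{k+1}:

  H_2: rank ker ∂_2 − rank ∂_3 = (3 − 3) − 0 = 0, and there is no ∂_3, so H_2 ≅ 0.

H_2 ≅ 0.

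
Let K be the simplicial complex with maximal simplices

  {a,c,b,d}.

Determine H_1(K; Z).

H_1 ≅ 0.

K has 4 vertices, 6 edges, 4 triangles, 1 3-simplex.
rank ∂_1 = 3, rank ∂_2 = 3 ⇒ b_1 = 6 − 3 − 3 = 0; all invariant factors of ∂_2 are 1 so no torsion. So H_1 ≅ 0.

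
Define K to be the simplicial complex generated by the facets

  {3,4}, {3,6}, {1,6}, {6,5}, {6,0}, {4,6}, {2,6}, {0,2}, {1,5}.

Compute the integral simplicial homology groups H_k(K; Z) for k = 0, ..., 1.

Take the total order 0 < 1 < 2 < 3 < 4 < 5 < 6 on the vertex set. Then K (dimension 1) consists of the simplices:

  0-simplices (7): [0], [1], [2], [3], [4], [5], [6]
  1-simplices (9): [0,2], [0,6], [1,5], [1,6], [2,6], [3,4], [3,6], [4,6], [5,6]

giving chain groups C_0 ≅ Z^7, C_1 ≅ Z^9.

The boundary map ∂_1: C_1 → C_0 is given by ∂[p,q] = [q] − [p]. For instance
  ∂[5,6] = [6] − [5].
The resulting 7×9 matrix has rank 6, and its Smith normal form has invariant factors (1,1,1,1,1,1).

Computing H_k = (kernel of ∂_k) / (image of ∂_{k+1}):

  H_0: rank C_0 − rank ∂_1 = 7 − 6 = 1, and the invariant factors of ∂_1 are all 1, so H_0 ≅ Z.
  H_1: rank ker ∂_1 − rank ∂_2 = (9 − 6) − 0 = 3, and there is no ∂_2, so H_1 ≅ Z^3.

(K is a triangulation of a wedge of 3 circles.)

H_0 = Z,  H_1 = Z^3.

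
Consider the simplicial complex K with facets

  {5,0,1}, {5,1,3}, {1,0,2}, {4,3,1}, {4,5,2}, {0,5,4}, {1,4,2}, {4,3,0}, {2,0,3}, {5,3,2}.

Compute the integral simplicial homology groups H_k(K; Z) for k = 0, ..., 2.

H_0 = Z,  H_1 = Z/2Z,  H_2 = 0.

Order the vertices as 0 < 1 < 2 < 3 < 4 < 5. Listing each simplex with vertices in this order, K has dimension 2 with simplices:

  0-simplices (6): [0], [1], [2], [3], [4], [5]
  1-simplices (15): [0,1], [0,2], [0,3], [0,4], [0,5], [1,2], [1,3], [1,4], [1,5], [2,3], [2,4], [2,5], [3,4], [3,5], [4,5]
  2-simplices (10): [0,1,2], [0,1,5], [0,2,3], [0,3,4], [0,4,5], [1,2,4], [1,3,4], [1,3,5], [2,3,5], [2,4,5]

so the chain groups are C_0 ≅ Z^6, C_1 ≅ Z^15, C_2 ≅ Z^10.

The boundary map ∂_1: C_1 → C_0 sends each edge [p,q] (with p < q) to q − p. For instance
  ∂[0,2] = [2] − [0].
This gives a 6×15 integer matrix of rank 5; reducing to Smith normal form yields diagonal entries (1,1,1,1,1).

The boundary map ∂_2: C_2 → C_1 acts by ∂[p,q,r] = [q,r] − [p,r] + [p,q]. For instance
  ∂[0,2,3] = [2,3] − [0,3] + [0,2],
  ∂[1,3,5] = [3,5] − [1,5] + [1,3].
The 15×10 boundary matrix has rank 10 and Smith normal form diag(1,1,1,1,1,1,1,1,1,2).

Reading off H_k = ker ∂_k / im ∂_{k+1}:

  H_0: rank C_0 − rank ∂_1 = 6 − 5 = 1, and the invariant factors of ∂_1 are all 1, so H_0 = Z.
  H_1: rank ker ∂_1 − rank ∂_2 = (15 − 5) − 10 = 0, and ∂_2 has invariant factor 2 > 1, so H_1 = Z/2Z.
  H_2: rank ker ∂_2 − rank ∂_3 = (10 − 10) − 0 = 0, and there is no ∂_3, so H_2 = 0.

As a check, the Euler characteristic is 6 − 15 + 10 = 1, which agrees with 1 − 0 + 0 = 1.
(K is a triangulation of the real projective plane RP^2.)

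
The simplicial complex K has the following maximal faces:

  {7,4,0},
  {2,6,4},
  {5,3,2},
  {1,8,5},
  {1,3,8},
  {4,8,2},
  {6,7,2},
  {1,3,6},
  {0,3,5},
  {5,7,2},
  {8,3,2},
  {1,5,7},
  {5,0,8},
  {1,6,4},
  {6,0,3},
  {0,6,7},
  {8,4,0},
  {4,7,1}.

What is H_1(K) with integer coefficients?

Order the vertices as 0 < 1 < 2 < 3 < 4 < 5 < 6 < 7 < 8. Listing each simplex with vertices in this order, K has dimension 2 with simplices:

  0-simplices (9): [0], [1], [2], [3], [4], [5], [6], [7], [8]
  1-simplices (27): (27 of them)
  2-simplices (18): [0,3,5], [0,3,6], [0,4,7], [0,4,8], [0,5,8], [0,6,7], [1,3,6], [1,3,8], [1,4,6], [1,4,7], [1,5,7], [1,5,8], [2,3,5], [2,3,8], [2,4,6], [2,4,8], [2,5,7], [2,6,7]

so the chain groups are C_0 ≅ Z^9, C_1 ≅ Z^27, C_2 ≅ Z^18.

The boundary map ∂_1: C_1 → C_0 sends each edge [p,q] (with p < q) to q − p.
The resulting 9×27 matrix has rank 8, and its Smith normal form has invariant factors (1,1,1,1,1,1,1,1).

∂_2: C_2 → C_1 sends each 2-simplex [p,q,r] to [q,r] − [p,r] + [p,q]. For instance
  ∂[2,3,5] = [3,5] − [2,5] + [2,3],
  ∂[2,4,8] = [4,8] − [2,8] + [2,4].
This gives a 27×18 integer matrix of rank 18; reducing to Smith normal form yields diagonal entries (1,1,1,1,1,1,1,1,1,1,1,1,1,1,1,1,1,2).

Reading off H_k = ker ∂_k / im ∂_{k+1}:

  H_1: rank ker ∂_1 − rank ∂_2 = (27 − 8) − 18 = 1, and ∂_2 has invariant factor 2 > 1, so H_1 = Z ⊕ Z_2.

H_1 = Z ⊕ Z_2.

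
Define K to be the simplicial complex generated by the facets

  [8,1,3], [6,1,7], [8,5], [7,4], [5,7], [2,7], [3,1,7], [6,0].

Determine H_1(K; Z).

Fix the vertex order 0 < 1 < 2 < 3 < 4 < 5 < 6 < 7 < 8 and write every simplex with vertices in increasing order. Then dim K = 2 and the simplices of K are:

  0-simplices (9): [0], [1], [2], [3], [4], [5], [6], [7], [8]
  1-simplices (12): [0,6], [1,3], [1,6], [1,7], [1,8], [2,7], [3,7], [3,8], [4,7], [5,7], [5,8], [6,7]
  2-simplices (3): [1,3,7], [1,3,8], [1,6,7]

giving chain groups C_0 ≅ Z^9, C_1 ≅ Z^12, C_2 ≅ Z^3.

∂_1: C_1 → C_0 maps an edge to its endpoints' difference, ∂[p,q] = q − p. For instance
  ∂[6,7] = [7] − [6].
The 9×12 boundary matrix has rank 8 and Smith normal form diag(1,1,1,1,1,1,1,1).

The boundary map ∂_2: C_2 → C_1 acts by ∂[p,q,r] = [q,r] − [p,r] + [p,q]. For instance
  ∂[1,3,7] = [3,7] − [1,7] + [1,3],
  ∂[1,3,8] = [3,8] − [1,8] + [1,3].
As a 12×3 matrix over Z this has rank 3, with invariant factors (1,1,1).

From H_k ≅ ker(∂_k) / im(∂_{k+1}) we obtain:

  H_1: rank ker ∂_1 − rank ∂_2 = (12 − 8) − 3 = 1, and the invariant factors of ∂_2 are all 1, so H_1 ≅ Z.

H_1 ≅ Z.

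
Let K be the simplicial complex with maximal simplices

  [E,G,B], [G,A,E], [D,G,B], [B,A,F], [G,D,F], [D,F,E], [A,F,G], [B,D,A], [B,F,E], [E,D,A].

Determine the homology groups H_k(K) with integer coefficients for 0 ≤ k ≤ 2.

H_0 = Z,  H_1 = Z/2,  H_2 = 0.

Fix the vertex order A < B < D < E < F < G and write every simplex with vertices in increasing order. Then dim K = 2 and the simplices of K are:

  0-simplices (6): A, B, D, E, F, G
  1-simplices (15): AB, AD, AE, AF, AG, BD, BE, BF, BG, DE, DF, DG, EF, EG, FG
  2-simplices (10): ABD, ABF, ADE, AEG, AFG, BDG, BEF, BEG, DEF, DFG

giving chain groups C_0 ≅ Z^6, C_1 ≅ Z^15, C_2 ≅ Z^10.

The boundary map ∂_1: C_1 → C_0 is given by ∂[p,q] = [q] − [p]. For instance
  ∂AE = E − A.
As a 6×15 matrix over Z this has rank 5, with invariant factors (1,1,1,1,1).

∂_2: C_2 → C_1 sends each 2-simplex [p,q,r] to [q,r] − [p,r] + [p,q]. For instance
  ∂AFG = FG − AG + AF,
  ∂BEF = EF − BF + BE.
This gives a 15×10 integer matrix of rank 10; reducing to Smith normal form yields diagonal entries (1,1,1,1,1,1,1,1,1,2).

Now H_k = ker ∂_k / im ∂_{k+1}, so:

  H_0: rank C_0 − rank ∂_1 = 6 − 5 = 1, and the invariant factors of ∂_1 are all 1, so H_0 = Z.
  H_1: rank ker ∂_1 − rank ∂_2 = (15 − 5) − 10 = 0, and ∂_2 has invariant factor 2 > 1, so H_1 = Z/2.
  H_2: rank ker ∂_2 − rank ∂_3 = (10 − 10) − 0 = 0, and there is no ∂_3, so H_2 = 0.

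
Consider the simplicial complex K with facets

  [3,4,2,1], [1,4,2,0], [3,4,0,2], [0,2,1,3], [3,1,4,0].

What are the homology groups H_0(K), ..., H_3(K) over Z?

Order the vertices as 0 < 1 < 2 < 3 < 4. Listing each simplex with vertices in this order, K has dimension 3 with simplices:

  0-simplices (5): [0], [1], [2], [3], [4]
  1-simplices (10): [0,1], [0,2], [0,3], [0,4], [1,2], [1,3], [1,4], [2,3], [2,4], [3,4]
  2-simplices (10): [0,1,2], [0,1,3], [0,1,4], [0,2,3], [0,2,4], [0,3,4], [1,2,3], [1,2,4], [1,3,4], [2,3,4]
  3-simplices (5): [0,1,2,3], [0,1,2,4], [0,1,3,4], [0,2,3,4], [1,2,3,4]

so the chain groups are C_0 ≅ Z^5, C_1 ≅ Z^10, C_2 ≅ Z^10, C_3 ≅ Z^5.

The boundary map ∂_1: C_1 → C_0 sends each edge [p,q] (with p < q) to q − p. For instance
  ∂[3,4] = [4] − [3].
The resulting 5×10 matrix has rank 4, and its Smith normal form has invariant factors (1,1,1,1).

The boundary map ∂_2: C_2 → C_1 acts by ∂[p,q,r] = [q,r] − [p,r] + [p,q]. For instance
  ∂[0,3,4] = [3,4] − [0,4] + [0,3],
  ∂[1,3,4] = [3,4] − [1,4] + [1,3].
The 10×10 boundary matrix has rank 6 and Smith normal form diag(1,1,1,1,1,1).

Boundary ∂_3: C_3 → C_2 sends each 3-simplex σ to the alternating sum Σ_i (−1)^i (σ with its i-th vertex removed). For instance
  ∂[0,1,2,4] = [1,2,4] − [0,2,4] + [0,1,4] − [0,1,2],
  ∂[1,2,3,4] = [2,3,4] − [1,3,4] + [1,2,4] − [1,2,3].
The 10×5 boundary matrix has rank 4 and Smith normal form diag(1,1,1,1).

Computing H_k = (kernel of ∂_k) / (image of ∂_{k+1}):

  H_0: rank C_0 − rank ∂_1 = 5 − 4 = 1, and the invariant factors of ∂_1 are all 1, so H_0 ≅ Z.
  H_1: rank ker ∂_1 − rank ∂_2 = (10 − 4) − 6 = 0, and the invariant factors of ∂_2 are all 1, so H_1 ≅ 0.
  H_2: rank ker ∂_2 − rank ∂_3 = (10 − 6) − 4 = 0, and the invariant factors of ∂_3 are all 1, so H_2 ≅ 0.
  H_3: rank ker ∂_3 − rank ∂_4 = (5 − 4) − 0 = 1, and there is no ∂_4, so H_3 ≅ Z.

H_0 = Z,  H_1 = 0,  H_2 = 0,  H_3 = Z.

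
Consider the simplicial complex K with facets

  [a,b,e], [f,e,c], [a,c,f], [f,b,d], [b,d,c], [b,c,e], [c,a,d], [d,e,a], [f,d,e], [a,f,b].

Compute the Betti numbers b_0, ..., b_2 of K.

Order the vertices as a < b < c < d < e < f. Listing each simplex with vertices in this order, K has dimension 2 with simplices:

  0-simplices (6): a, b, c, d, e, f
  1-simplices (15): ab, ac, ad, ae, af, bc, bd, be, bf, cd, ce, cf, de, df, ef
  2-simplices (10): abe, abf, acd, acf, ade, bcd, bce, bdf, cef, def

giving chain groups C_0 ≅ Z^6, C_1 ≅ Z^15, C_2 ≅ Z^10.

The boundary map ∂_1: C_1 → C_0 is given by ∂[p,q] = [q] − [p]. For instance
  ∂df = f − d.
As a 6×15 matrix over Z this has rank 5, with invariant factors (1,1,1,1,1).

∂_2: C_2 → C_1 acts by ∂[p,q,r] = [q,r] − [p,r] + [p,q]. For instance
  ∂cef = ef − cf + ce,
  ∂bce = ce − be + bc.
The resulting 15×10 matrix has rank 10, and its Smith normal form has invariant factors (1,1,1,1,1,1,1,1,1,2).

From H_k ≅ ker(∂_k) / im(∂_{k+1}) we obtain:

  H_0: rank C_0 − rank ∂_1 = 6 − 5 = 1, and the invariant factors of ∂_1 are all 1, so H_0 ≅ Z.
  H_1: rank ker ∂_1 − rank ∂_2 = (15 − 5) − 10 = 0, and ∂_2 has invariant factor 2 > 1, so H_1 ≅ Z/2.
  H_2: rank ker ∂_2 − rank ∂_3 = (10 − 10) − 0 = 0, and there is no ∂_3, so H_2 ≅ 0.

Hence the Betti numbers are b_0 = 1, b_1 = 0, b_2 = 0.

b_0 = 1, b_1 = 0, b_2 = 0.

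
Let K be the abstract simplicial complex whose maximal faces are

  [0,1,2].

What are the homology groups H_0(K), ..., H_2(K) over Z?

We work with the vertex ordering 0 < 1 < 2. The simplices of K, each written with vertices in increasing order, are:

  0-simplices (3): [0], [1], [2]
  1-simplices (3): [0,1], [0,2], [1,2]
  2-simplices (1): [0,1,2]

giving chain groups C_0 ≅ Z^3, C_1 ≅ Z^3, C_2 ≅ Z^1.

Boundary ∂_1: C_1 → C_0 is given by ∂[p,q] = [q] − [p]. For instance
  ∂[1,2] = [2] − [1].
This gives a 3×3 integer matrix of rank 2; reducing to Smith normal form yields diagonal entries (1,1).

The boundary map ∂_2: C_2 → C_1 sends each 2-simplex [p,q,r] to [q,r] − [p,r] + [p,q]. For instance
  ∂[0,1,2] = [1,2] − [0,2] + [0,1].
The resulting 3×1 matrix has rank 1, and its Smith normal form has invariant factors (1).

Now H_k = ker ∂_k / im ∂_{k+1}, so:

  H_0: rank C_0 − rank ∂_1 = 3 − 2 = 1, and the invariant factors of ∂_1 are all 1, so H_0 ≅ Z.
  H_1: rank ker ∂_1 − rank ∂_2 = (3 − 2) − 1 = 0, and the invariant factors of ∂_2 are all 1, so H_1 ≅ 0.
  H_2: rank ker ∂_2 − rank ∂_3 = (1 − 1) − 0 = 0, and there is no ∂_3, so H_2 ≅ 0.

As a check, the Euler characteristic is 3 − 3 + 1 = 1, which agrees with 1 − 0 + 0 = 1.

H_0 ≅ Z,  H_1 = 0,  H_2 = 0.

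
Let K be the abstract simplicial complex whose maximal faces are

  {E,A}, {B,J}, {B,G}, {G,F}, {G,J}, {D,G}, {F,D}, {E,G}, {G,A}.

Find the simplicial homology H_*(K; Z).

H_0 ≅ Z,  H_1 ≅ Z^3.

Fix the vertex order A < B < D < E < F < G < J and write every simplex with vertices in increasing order. Then dim K = 1 and the simplices of K are:

  0-simplices (7): A, B, D, E, F, G, J
  1-simplices (9): AE, AG, BG, BJ, DF, DG, EG, FG, GJ

so the chain groups are C_0 ≅ Z^7, C_1 ≅ Z^9.

Boundary ∂_1: C_1 → C_0 sends each edge [p,q] (with p < q) to q − p.
This gives a 7×9 integer matrix of rank 6; reducing to Smith normal form yields diagonal entries (1,1,1,1,1,1).

From H_k ≅ ker(∂_k) / im(∂_{k+1}) we obtain:

  H_0: rank C_0 − rank ∂_1 = 7 − 6 = 1, and the invariant factors of ∂_1 are all 1, so H_0 = Z.
  H_1: rank ker ∂_1 − rank ∂_2 = (9 − 6) − 0 = 3, and there is no ∂_2, so H_1 = Z^3.

As a check, the Euler characteristic is 7 − 9 = -2, which agrees with 1 − 3 = -2.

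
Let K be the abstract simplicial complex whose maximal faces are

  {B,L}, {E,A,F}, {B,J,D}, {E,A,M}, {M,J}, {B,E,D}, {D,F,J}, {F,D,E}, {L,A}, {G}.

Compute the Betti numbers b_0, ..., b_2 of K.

Fix the vertex order A < B < D < E < F < G < J < L < M and write every simplex with vertices in increasing order. Then dim K = 2 and the simplices of K are:

  0-simplices (9): A, B, D, E, F, G, J, L, M
  1-simplices (15): AE, AF, AL, AM, BD, BE, BJ, BL, DE, DF, DJ, EF, EM, FJ, JM
  2-simplices (6): AEF, AEM, BDE, BDJ, DEF, DFJ

giving chain groups C_0 ≅ Z^9, C_1 ≅ Z^15, C_2 ≅ Z^6.

The boundary map ∂_1: C_1 → C_0 is given by ∂[p,q] = [q] − [p].
As a 9×15 matrix over Z this has rank 7, with invariant factors (1,1,1,1,1,1,1).

Boundary ∂_2: C_2 → C_1 maps a triangle to the signed sum of its edges. For instance
  ∂AEF = EF − AF + AE,
  ∂DFJ = FJ − DJ + DF.
This gives a 15×6 integer matrix of rank 6; reducing to Smith normal form yields diagonal entries (1,1,1,1,1,1).

From H_k ≅ ker(∂_k) / im(∂_{k+1}) we obtain:

  H_0: rank C_0 − rank ∂_1 = 9 − 7 = 2, and the invariant factors of ∂_1 are all 1, so H_0 ≅ Z^2.
  H_1: rank ker ∂_1 − rank ∂_2 = (15 − 7) − 6 = 2, and the invariant factors of ∂_2 are all 1, so H_1 ≅ Z^2.
  H_2: rank ker ∂_2 − rank ∂_3 = (6 − 6) − 0 = 0, and there is no ∂_3, so H_2 ≅ 0.

Hence the Betti numbers are b_0 = 2, b_1 = 2, b_2 = 0.

b_0 = 2, b_1 = 2, b_2 = 0.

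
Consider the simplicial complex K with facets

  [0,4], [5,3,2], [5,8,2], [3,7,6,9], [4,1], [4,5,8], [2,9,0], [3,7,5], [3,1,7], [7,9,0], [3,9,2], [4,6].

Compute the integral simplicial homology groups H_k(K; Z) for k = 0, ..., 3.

H_0 ≅ Z,  H_1 ≅ Z^3,  H_2 = 0,  H_3 = 0.

Order the vertices as 0 < 1 < 2 < 3 < 4 < 5 < 6 < 7 < 8 < 9. Listing each simplex with vertices in this order, K has dimension 3 with simplices:

  0-simplices (10): [0], [1], [2], [3], [4], [5], [6], [7], [8], [9]
  1-simplices (23): [0,2], [0,4], [0,7], [0,9], [1,3], [1,4], [1,7], [2,3], [2,5], [2,8], [2,9], [3,5], [3,6], [3,7], [3,9], [4,5], [4,6], [4,8], [5,7], [5,8], [6,7], [6,9], [7,9]
  2-simplices (12): [0,2,9], [0,7,9], [1,3,7], [2,3,5], [2,3,9], [2,5,8], [3,5,7], [3,6,7], [3,6,9], [3,7,9], [4,5,8], [6,7,9]
  3-simplices (1): [3,6,7,9]

so the chain groups are C_0 ≅ Z^10, C_1 ≅ Z^23, C_2 ≅ Z^12, C_3 ≅ Z^1.

The boundary map ∂_1: C_1 → C_0 is given by ∂[p,q] = [q] − [p]. For instance
  ∂[2,3] = [3] − [2].
The resulting 10×23 matrix has rank 9, and its Smith normal form has invariant factors (1,1,1,1,1,1,1,1,1).

∂_2: C_2 → C_1 acts by ∂[p,q,r] = [q,r] − [p,r] + [p,q]. For instance
  ∂[1,3,7] = [3,7] − [1,7] + [1,3],
  ∂[6,7,9] = [7,9] − [6,9] + [6,7].
The 23×12 boundary matrix has rank 11 and Smith normal form diag(1,1,1,1,1,1,1,1,1,1,1).

Boundary ∂_3: C_3 → C_2 sends each 3-simplex σ to the alternating sum Σ_i (−1)^i (σ with its i-th vertex removed). For instance
  ∂[3,6,7,9] = [6,7,9] − [3,7,9] + [3,6,9] − [3,6,7].
As a 12×1 matrix over Z this has rank 1, with invariant factors (1).

Computing H_k = (kernel of ∂_k) / (image of ∂_{k+1}):

  H_0: rank C_0 − rank ∂_1 = 10 − 9 = 1, and the invariant factors of ∂_1 are all 1, so H_0 = Z.
  H_1: rank ker ∂_1 − rank ∂_2 = (23 − 9) − 11 = 3, and the invariant factors of ∂_2 are all 1, so H_1 = Z^3.
  H_2: rank ker ∂_2 − rank ∂_3 = (12 − 11) − 1 = 0, and the invariant factors of ∂_3 are all 1, so H_2 = 0.
  H_3: rank ker ∂_3 − rank ∂_4 = (1 − 1) − 0 = 0, and there is no ∂_4, so H_3 = 0.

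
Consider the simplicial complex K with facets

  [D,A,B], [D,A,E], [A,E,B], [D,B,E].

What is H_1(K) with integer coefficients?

H_1 ≅ 0.

We work with the vertex ordering A < B < D < E. The simplices of K, each written with vertices in increasing order, are:

  0-simplices (4): A, B, D, E
  1-simplices (6): AB, AD, AE, BD, BE, DE
  2-simplices (4): ABD, ABE, ADE, BDE

Hence C_0 ≅ Z^4, C_1 ≅ Z^6, C_2 ≅ Z^4.

The boundary map ∂_1: C_1 → C_0 is given by ∂[p,q] = [q] − [p].
This gives a 4×6 integer matrix of rank 3; reducing to Smith normal form yields diagonal entries (1,1,1).

Boundary ∂_2: C_2 → C_1 acts by ∂[p,q,r] = [q,r] − [p,r] + [p,q]. For instance
  ∂BDE = DE − BE + BD,
  ∂ABD = BD − AD + AB.
As a 6×4 matrix over Z this has rank 3, with invariant factors (1,1,1).

Computing H_k = (kernel of ∂_k) / (image of ∂_{k+1}):

  H_1: rank ker ∂_1 − rank ∂_2 = (6 − 3) − 3 = 0, and the invariant factors of ∂_2 are all 1, so H_1 ≅ 0.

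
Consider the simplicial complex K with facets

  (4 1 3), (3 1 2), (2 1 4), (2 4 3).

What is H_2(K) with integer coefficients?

H_2 = Z.

Fix the vertex order 1 < 2 < 3 < 4 and write every simplex with vertices in increasing order. Then dim K = 2 and the simplices of K are:

  0-simplices (4): [1], [2], [3], [4]
  1-simplices (6): [1,2], [1,3], [1,4], [2,3], [2,4], [3,4]
  2-simplices (4): [1,2,3], [1,2,4], [1,3,4], [2,3,4]

giving chain groups C_0 ≅ Z^4, C_1 ≅ Z^6, C_2 ≅ Z^4.

Boundary ∂_1: C_1 → C_0 maps an edge to its endpoints' difference, ∂[p,q] = q − p.
The 4×6 boundary matrix has rank 3 and Smith normal form diag(1,1,1).

∂_2: C_2 → C_1 acts by ∂[p,q,r] = [q,r] − [p,r] + [p,q]. For instance
  ∂[1,2,4] = [2,4] − [1,4] + [1,2],
  ∂[2,3,4] = [3,4] − [2,4] + [2,3].
As a 6×4 matrix over Z this has rank 3, with invariant factors (1,1,1).

Now H_k = ker ∂_k / im ∂_{k+1}, so:

  H_2: rank ker ∂_2 − rank ∂_3 = (4 − 3) − 0 = 1, and there is no ∂_3, so H_2 ≅ Z.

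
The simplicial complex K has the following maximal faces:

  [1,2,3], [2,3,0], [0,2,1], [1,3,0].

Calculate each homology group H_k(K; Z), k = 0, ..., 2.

H_0 = Z,  H_1 = 0,  H_2 = Z.

Fix the vertex order 0 < 1 < 2 < 3 and write every simplex with vertices in increasing order. Then dim K = 2 and the simplices of K are:

  0-simplices (4): [0], [1], [2], [3]
  1-simplices (6): [0,1], [0,2], [0,3], [1,2], [1,3], [2,3]
  2-simplices (4): [0,1,2], [0,1,3], [0,2,3], [1,2,3]

Hence C_0 ≅ Z^4, C_1 ≅ Z^6, C_2 ≅ Z^4.

∂_1: C_1 → C_0 maps an edge to its endpoints' difference, ∂[p,q] = q − p.
The 4×6 boundary matrix has rank 3 and Smith normal form diag(1,1,1).

∂_2: C_2 → C_1 acts by ∂[p,q,r] = [q,r] − [p,r] + [p,q]. For instance
  ∂[0,1,2] = [1,2] − [0,2] + [0,1],
  ∂[1,2,3] = [2,3] − [1,3] + [1,2].
The 6×4 boundary matrix has rank 3 and Smith normal form diag(1,1,1).

Reading off H_k = ker ∂_k / im ∂_{k+1}:

  H_0: rank C_0 − rank ∂_1 = 4 − 3 = 1, and the invariant factors of ∂_1 are all 1, so H_0 ≅ Z.
  H_1: rank ker ∂_1 − rank ∂_2 = (6 − 3) − 3 = 0, and the invariant factors of ∂_2 are all 1, so H_1 ≅ 0.
  H_2: rank ker ∂_2 − rank ∂_3 = (4 − 3) − 0 = 1, and there is no ∂_3, so H_2 ≅ Z.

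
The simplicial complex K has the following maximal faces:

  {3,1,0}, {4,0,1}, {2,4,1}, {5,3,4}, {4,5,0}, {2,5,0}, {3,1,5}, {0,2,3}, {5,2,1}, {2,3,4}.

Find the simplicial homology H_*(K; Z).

H_0 ≅ Z,  H_1 ≅ Z/2Z,  H_2 = 0.

We work with the vertex ordering 0 < 1 < 2 < 3 < 4 < 5. The simplices of K, each written with vertices in increasing order, are:

  0-simplices (6): [0], [1], [2], [3], [4], [5]
  1-simplices (15): [0,1], [0,2], [0,3], [0,4], [0,5], [1,2], [1,3], [1,4], [1,5], [2,3], [2,4], [2,5], [3,4], [3,5], [4,5]
  2-simplices (10): [0,1,3], [0,1,4], [0,2,3], [0,2,5], [0,4,5], [1,2,4], [1,2,5], [1,3,5], [2,3,4], [3,4,5]

Hence C_0 ≅ Z^6, C_1 ≅ Z^15, C_2 ≅ Z^10.

∂_1: C_1 → C_0 maps an edge to its endpoints' difference, ∂[p,q] = q − p.
This gives a 6×15 integer matrix of rank 5; reducing to Smith normal form yields diagonal entries (1,1,1,1,1).

∂_2: C_2 → C_1 sends each 2-simplex [p,q,r] to [q,r] − [p,r] + [p,q]. For instance
  ∂[0,2,3] = [2,3] − [0,3] + [0,2],
  ∂[0,1,4] = [1,4] − [0,4] + [0,1].
The 15×10 boundary matrix has rank 10 and Smith normal form diag(1,1,1,1,1,1,1,1,1,2).

Reading off H_k = ker ∂_k / im ∂_{k+1}:

  H_0: rank C_0 − rank ∂_1 = 6 − 5 = 1, and the invariant factors of ∂_1 are all 1, so H_0 = Z.
  H_1: rank ker ∂_1 − rank ∂_2 = (15 − 5) − 10 = 0, and ∂_2 has invariant factor 2 > 1, so H_1 = Z/2Z.
  H_2: rank ker ∂_2 − rank ∂_3 = (10 − 10) − 0 = 0, and there is no ∂_3, so H_2 = 0.

As a check, the Euler characteristic is 6 − 15 + 10 = 1, which agrees with 1 − 0 + 0 = 1.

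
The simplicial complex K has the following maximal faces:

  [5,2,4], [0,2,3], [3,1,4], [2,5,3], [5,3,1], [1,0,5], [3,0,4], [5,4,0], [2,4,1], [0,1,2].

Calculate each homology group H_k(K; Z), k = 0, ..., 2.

H_0 ≅ Z,  H_1 ≅ Z/2,  H_2 = 0.

Fix the vertex order 0 < 1 < 2 < 3 < 4 < 5 and write every simplex with vertices in increasing order. Then dim K = 2 and the simplices of K are:

  0-simplices (6): [0], [1], [2], [3], [4], [5]
  1-simplices (15): [0,1], [0,2], [0,3], [0,4], [0,5], [1,2], [1,3], [1,4], [1,5], [2,3], [2,4], [2,5], [3,4], [3,5], [4,5]
  2-simplices (10): [0,1,2], [0,1,5], [0,2,3], [0,3,4], [0,4,5], [1,2,4], [1,3,4], [1,3,5], [2,3,5], [2,4,5]

Hence C_0 ≅ Z^6, C_1 ≅ Z^15, C_2 ≅ Z^10.

∂_1: C_1 → C_0 is given by ∂[p,q] = [q] − [p].
As a 6×15 matrix over Z this has rank 5, with invariant factors (1,1,1,1,1).

The boundary map ∂_2: C_2 → C_1 maps a triangle to the signed sum of its edges. For instance
  ∂[0,3,4] = [3,4] − [0,4] + [0,3],
  ∂[1,2,4] = [2,4] − [1,4] + [1,2].
As a 15×10 matrix over Z this has rank 10, with invariant factors (1,1,1,1,1,1,1,1,1,2).

Reading off H_k = ker ∂_k / im ∂_{k+1}:

  H_0: rank C_0 − rank ∂_1 = 6 − 5 = 1, and the invariant factors of ∂_1 are all 1, so H_0 = Z.
  H_1: rank ker ∂_1 − rank ∂_2 = (15 − 5) − 10 = 0, and ∂_2 has invariant factor 2 > 1, so H_1 = Z/2.
  H_2: rank ker ∂_2 − rank ∂_3 = (10 − 10) − 0 = 0, and there is no ∂_3, so H_2 = 0.

As a check, the Euler characteristic is 6 − 15 + 10 = 1, which agrees with 1 − 0 + 0 = 1.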